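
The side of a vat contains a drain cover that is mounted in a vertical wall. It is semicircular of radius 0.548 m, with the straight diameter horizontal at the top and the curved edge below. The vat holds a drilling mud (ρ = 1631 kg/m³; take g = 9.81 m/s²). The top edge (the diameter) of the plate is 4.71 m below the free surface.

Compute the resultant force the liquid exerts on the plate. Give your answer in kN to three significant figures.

F ≈ 37.3 kN

γ = ρg = 1631 × 9.81 / 1000 = 16.00011 kN/m³.
The centroid of a semicircle lies 4r/(3π) = 0.232578 m from the diameter, here below the top edge, so the centroid depth is h_c = 4.71 + 0.232578 = 4.94258 m.
A = πr²/2 = π × 0.548²/2 = 0.471716 m².
Resultant F = γ·h_c·A = 16.00011 × 4.94258 × 0.471716 = 37.3042 kN.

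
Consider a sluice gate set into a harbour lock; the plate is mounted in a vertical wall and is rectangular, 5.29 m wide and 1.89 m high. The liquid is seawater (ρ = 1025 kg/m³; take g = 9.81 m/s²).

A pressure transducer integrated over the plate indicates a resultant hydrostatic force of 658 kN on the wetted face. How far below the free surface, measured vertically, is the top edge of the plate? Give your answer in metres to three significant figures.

d_top ≈ 5.60 m

γ = ρg = 1025 × 9.81 / 1000 = 10.05525 kN/m³.
A = 5.29 × 1.89 = 9.9981 m².
From F = γ·h_c·A, the centroid depth is h_c = 658/(10.05525 × 9.9981) = 6.54509 m.
The centroid lies 1.89/2 = 0.945 m below the top edge, so the top edge sits at h_top = 6.54509 − 0.945 = 5.60009 m below the surface.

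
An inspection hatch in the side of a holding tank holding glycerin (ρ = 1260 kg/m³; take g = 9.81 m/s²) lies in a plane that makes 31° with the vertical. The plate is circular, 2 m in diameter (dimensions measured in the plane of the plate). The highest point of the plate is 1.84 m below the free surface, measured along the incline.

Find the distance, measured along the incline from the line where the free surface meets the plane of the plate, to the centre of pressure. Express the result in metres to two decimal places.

γ = ρg = 1260 × 9.81 / 1000 = 12.3606 kN/m³.
The plate makes 31° with the vertical, i.e. θ = 90° − 31° = 59° to the horizontal. Measuring y along the incline from the free-surface line, vertical depth h = y·sinθ with sinθ = 0.857167.
The centroid is at the centre, 1 m below the top of the plate, so y_c = 1.84 + 1 = 2.84 m and h_c = 2.84 × 0.857167 = 2.43435 m.
A = π(1)² = 3.14159 m².
Resultant F = γ·h_c·A = 12.3606 × 2.43435 × 3.14159 = 94.5305 kN.
I_c = πr⁴/4 = π × 1⁴/4 = 0.785398 m⁴.
Centre of pressure: y_p = y_c + I_c/(y_c·A) = 2.84 + 0.785398/(2.84 × 3.14159) = 2.84 + 0.0880282 = 2.92803 m along the plane.

y_p = 2.93 m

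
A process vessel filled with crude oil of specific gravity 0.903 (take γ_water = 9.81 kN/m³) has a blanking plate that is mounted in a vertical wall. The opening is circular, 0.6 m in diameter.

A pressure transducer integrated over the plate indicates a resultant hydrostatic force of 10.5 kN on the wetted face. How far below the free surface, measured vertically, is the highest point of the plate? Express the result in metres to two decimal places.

d_top ≈ 3.89 m

γ = 0.903 × 9.81 = 8.85843 kN/m³.
A = π(0.3)² = 0.282743 m².
From F = γ·h_c·A, the centroid depth is h_c = 10.5/(8.85843 × 0.282743) = 4.19219 m.
The centroid is at the centre, 0.3 m below the top of the plate, so the highest point sits at h_top = 4.19219 − 0.3 = 3.89219 m below the surface.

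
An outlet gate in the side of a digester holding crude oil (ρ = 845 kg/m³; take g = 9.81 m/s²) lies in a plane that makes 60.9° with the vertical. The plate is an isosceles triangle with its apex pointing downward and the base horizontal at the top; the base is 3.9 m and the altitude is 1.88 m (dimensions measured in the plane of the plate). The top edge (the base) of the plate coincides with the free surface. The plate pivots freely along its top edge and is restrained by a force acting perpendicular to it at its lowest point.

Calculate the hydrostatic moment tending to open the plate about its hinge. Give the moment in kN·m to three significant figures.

γ = ρg = 845 × 9.81 / 1000 = 8.28945 kN/m³.
The plate makes 60.9° with the vertical, i.e. θ = 90° − 60.9° = 29.1° to the horizontal. Measuring y along the incline from the free-surface line, vertical depth h = y·sinθ with sinθ = 0.486335.
With the apex down, the centroid sits h/3 = 1.88/3 = 0.626667 m below the base (the top edge), so y_c = 0.626667 m and h_c = 0.626667 × 0.486335 = 0.30477 m.
A = ½ × 3.9 × 1.88 = 3.666 m².
Resultant F = γ·h_c·A = 8.28945 × 0.30477 × 3.666 = 9.26169 kN.
I_c = b·h³/36 = 3.9 × 1.88³/36 = 0.719839 m⁴.
Centre of pressure: y_p = y_c + I_c/(y_c·A) = 0.626667 + 0.719839/(0.626667 × 3.666) = 0.626667 + 0.313333 = 0.94 m along the plane.
The resultant acts 0.626667 + 0.313333 = 0.94 m (along the plate) below the hinge at the top edge, so the moment about the hinge is M = F × 0.94 = 9.26169 × 0.94 = 8.70599 kN·m.

M ≈ 8.71 kN·m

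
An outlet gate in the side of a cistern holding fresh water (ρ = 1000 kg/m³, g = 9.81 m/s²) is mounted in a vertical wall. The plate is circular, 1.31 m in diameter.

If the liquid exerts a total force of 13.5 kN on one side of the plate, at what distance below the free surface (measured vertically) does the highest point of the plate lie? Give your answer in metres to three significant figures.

d_top ≈ 0.366 m

γ = ρg = 1000 × 9.81 = 9810 N/m³ = 9.81 kN/m³.
A = π(0.655)² = 1.34782 m².
From F = γ·h_c·A, the centroid depth is h_c = 13.5/(9.81 × 1.34782) = 1.02102 m.
The centroid is at the centre, 0.655 m below the top of the plate, so the highest point sits at h_top = 1.02102 − 0.655 = 0.36602 m below the surface.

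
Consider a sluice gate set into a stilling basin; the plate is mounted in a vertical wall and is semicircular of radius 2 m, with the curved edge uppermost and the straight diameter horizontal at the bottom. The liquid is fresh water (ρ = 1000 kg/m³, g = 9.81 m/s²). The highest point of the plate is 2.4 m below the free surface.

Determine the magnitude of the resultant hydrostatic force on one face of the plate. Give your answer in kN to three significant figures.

F ≈ 219 kN

γ = ρg = 1000 × 9.81 = 9810 N/m³ = 9.81 kN/m³.
The centroid lies 4r/(3π) = 0.848826 m above the diameter, so r − 4r/(3π) = 2 − 0.848826 = 1.15117 m below the topmost point, so the centroid depth is h_c = 2.4 + 1.15117 = 3.55117 m.
A = πr²/2 = π × 2²/2 = 6.28319 m².
Resultant F = γ·h_c·A = 9.81 × 3.55117 × 6.28319 = 218.887 kN.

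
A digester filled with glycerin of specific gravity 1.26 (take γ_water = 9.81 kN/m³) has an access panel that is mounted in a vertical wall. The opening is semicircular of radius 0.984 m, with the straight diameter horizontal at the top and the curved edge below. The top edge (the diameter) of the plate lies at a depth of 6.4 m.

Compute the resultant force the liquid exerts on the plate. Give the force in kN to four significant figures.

γ = 1.26 × 9.81 = 12.3606 kN/m³.
The centroid of a semicircle lies 4r/(3π) = 0.417623 m from the diameter, here below the top edge, so the centroid depth is h_c = 6.4 + 0.417623 = 6.81762 m.
A = πr²/2 = π × 0.984²/2 = 1.52093 m².
Resultant F = γ·h_c·A = 12.3606 × 6.81762 × 1.52093 = 128.169 kN.

F ≈ 128.2 kN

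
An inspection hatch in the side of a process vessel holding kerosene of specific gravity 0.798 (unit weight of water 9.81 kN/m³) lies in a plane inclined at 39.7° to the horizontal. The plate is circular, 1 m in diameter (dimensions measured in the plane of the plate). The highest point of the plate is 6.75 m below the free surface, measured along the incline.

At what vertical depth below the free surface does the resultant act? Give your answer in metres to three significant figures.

γ = 0.798 × 9.81 = 7.82838 kN/m³.
Let θ = 39.7° be the plate's angle to the horizontal; measure y along the incline from where the plane meets the free surface. Vertical depth h = y·sinθ with sinθ = 0.638768.
The centroid is at the centre, 0.5 m below the top of the plate, so y_c = 6.75 + 0.5 = 7.25 m and h_c = 7.25 × 0.638768 = 4.63107 m.
A = π(0.5)² = 0.785398 m².
Resultant F = γ·h_c·A = 7.82838 × 4.63107 × 0.785398 = 28.4736 kN.
I_c = πr⁴/4 = π × 0.5⁴/4 = 0.0490874 m⁴.
Centre of pressure: y_p = y_c + I_c/(y_c·A) = 7.25 + 0.0490874/(7.25 × 0.785398) = 7.25 + 0.00862069 = 7.25862 m along the plane.
Vertically, h_p = y_p·sinθ = 7.25862 × 0.638768 = 4.63657 m.

h_p = 4.64 m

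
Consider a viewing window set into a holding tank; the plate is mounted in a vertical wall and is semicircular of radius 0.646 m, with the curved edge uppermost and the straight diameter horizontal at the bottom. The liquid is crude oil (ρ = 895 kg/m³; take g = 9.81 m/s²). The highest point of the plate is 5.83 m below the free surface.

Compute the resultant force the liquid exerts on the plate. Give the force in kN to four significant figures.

F ≈ 35.69 kN

γ = ρg = 895 × 9.81 / 1000 = 8.77995 kN/m³.
The centroid lies 4r/(3π) = 0.274171 m above the diameter, so r − 4r/(3π) = 0.646 − 0.274171 = 0.371829 m below the topmost point, so the centroid depth is h_c = 5.83 + 0.371829 = 6.20183 m.
A = πr²/2 = π × 0.646²/2 = 0.655518 m².
Resultant F = γ·h_c·A = 8.77995 × 6.20183 × 0.655518 = 35.6941 kN.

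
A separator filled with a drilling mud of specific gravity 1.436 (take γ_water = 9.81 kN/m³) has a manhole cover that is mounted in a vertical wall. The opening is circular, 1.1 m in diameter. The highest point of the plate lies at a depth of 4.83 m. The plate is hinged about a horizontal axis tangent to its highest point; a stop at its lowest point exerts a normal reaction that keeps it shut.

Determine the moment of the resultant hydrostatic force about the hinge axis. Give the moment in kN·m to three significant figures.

γ = 1.436 × 9.81 = 14.08716 kN/m³.
The centroid is at the centre, 0.55 m below the top of the plate, so the centroid depth is h_c = 4.83 + 0.55 = 5.38 m.
A = π(0.55)² = 0.950332 m².
Resultant F = γ·h_c·A = 14.08716 × 5.38 × 0.950332 = 72.0246 kN.
I_c = πr⁴/4 = π × 0.55⁴/4 = 0.0718688 m⁴.
Centre of pressure: y_p = y_c + I_c/(y_c·A) = 5.38 + 0.0718688/(5.38 × 0.950332) = 5.38 + 0.0140567 = 5.39406 m along the plane.
The resultant acts 0.55 + 0.0140567 = 0.564057 m (along the plate) below the hinge at the top edge, so the moment about the hinge is M = F × 0.564057 = 72.0246 × 0.564057 = 40.626 kN·m.

M ≈ 40.6 kN·m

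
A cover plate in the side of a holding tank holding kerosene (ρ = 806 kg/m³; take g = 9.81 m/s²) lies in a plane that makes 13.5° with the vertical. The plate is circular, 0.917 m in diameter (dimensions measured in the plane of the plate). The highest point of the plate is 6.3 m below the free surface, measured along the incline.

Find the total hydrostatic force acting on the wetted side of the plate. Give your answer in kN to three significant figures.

F ≈ 34.3 kN

γ = ρg = 806 × 9.81 / 1000 = 7.90686 kN/m³.
The plate makes 13.5° with the vertical, i.e. θ = 90° − 13.5° = 76.5° to the horizontal. Measuring y along the incline from the free-surface line, vertical depth h = y·sinθ with sinθ = 0.972370.
The centroid is at the centre, 0.4585 m below the top of the plate, so y_c = 6.3 + 0.4585 = 6.7585 m and h_c = 6.7585 × 0.972370 = 6.57176 m.
A = π(0.4585)² = 0.660433 m².
Resultant F = γ·h_c·A = 7.90686 × 6.57176 × 0.660433 = 34.3174 kN.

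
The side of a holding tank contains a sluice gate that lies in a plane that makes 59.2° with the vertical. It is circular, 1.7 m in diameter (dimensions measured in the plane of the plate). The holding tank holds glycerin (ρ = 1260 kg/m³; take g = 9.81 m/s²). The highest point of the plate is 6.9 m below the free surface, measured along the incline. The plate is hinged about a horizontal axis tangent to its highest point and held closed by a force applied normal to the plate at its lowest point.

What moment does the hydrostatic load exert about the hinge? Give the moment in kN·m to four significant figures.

γ = ρg = 1260 × 9.81 / 1000 = 12.3606 kN/m³.
The plate makes 59.2° with the vertical, i.e. θ = 90° − 59.2° = 30.8° to the horizontal. Measuring y along the incline from the free-surface line, vertical depth h = y·sinθ with sinθ = 0.512043.
The centroid is at the centre, 0.85 m below the top of the plate, so y_c = 6.9 + 0.85 = 7.75 m and h_c = 7.75 × 0.512043 = 3.96833 m.
A = π(0.85)² = 2.2698 m².
Resultant F = γ·h_c·A = 12.3606 × 3.96833 × 2.2698 = 111.336 kN.
I_c = πr⁴/4 = π × 0.85⁴/4 = 0.409983 m⁴.
Centre of pressure: y_p = y_c + I_c/(y_c·A) = 7.75 + 0.409983/(7.75 × 2.2698) = 7.75 + 0.0233065 = 7.77331 m along the plane.
The resultant acts 0.85 + 0.0233065 = 0.873306 m (along the plate) below the hinge at the top edge, so the moment about the hinge is M = F × 0.873306 = 111.336 × 0.873306 = 97.2304 kN·m.

M ≈ 97.23 kN·m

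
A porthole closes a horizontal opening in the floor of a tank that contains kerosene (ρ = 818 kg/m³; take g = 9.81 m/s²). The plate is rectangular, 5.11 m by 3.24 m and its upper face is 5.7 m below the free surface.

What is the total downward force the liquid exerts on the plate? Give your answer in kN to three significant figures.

F ≈ 757 kN

γ = ρg = 818 × 9.81 / 1000 = 8.02458 kN/m³.
The plate is horizontal, so pressure is uniform at p = γ·h = 8.02458 × 5.7 = 45.7401 kN/m².
A = 5.11 × 3.24 = 16.5564 m².
F = p·A = 45.7401 × 16.5564 = 757.291 kN.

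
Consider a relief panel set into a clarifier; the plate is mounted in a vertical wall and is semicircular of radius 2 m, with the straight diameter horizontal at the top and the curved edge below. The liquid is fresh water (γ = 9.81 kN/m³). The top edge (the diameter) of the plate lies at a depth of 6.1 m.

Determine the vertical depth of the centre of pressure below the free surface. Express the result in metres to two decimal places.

γ = 9.81 kN/m³.
The centroid of a semicircle lies 4r/(3π) = 0.848826 m from the diameter, here below the top edge, so the centroid depth is h_c = 6.1 + 0.848826 = 6.94883 m.
A = πr²/2 = π × 2²/2 = 6.28319 m².
Resultant F = γ·h_c·A = 9.81 × 6.94883 × 6.28319 = 428.313 kN.
I_c = (π/8 − 8/(9π))·r⁴ = 0.109757 × 2⁴ = 1.75611 m⁴.
Centre of pressure: y_p = y_c + I_c/(y_c·A) = 6.94883 + 1.75611/(6.94883 × 6.28319) = 6.94883 + 0.0402216 = 6.98905 m along the plane.

h_p = 6.99 m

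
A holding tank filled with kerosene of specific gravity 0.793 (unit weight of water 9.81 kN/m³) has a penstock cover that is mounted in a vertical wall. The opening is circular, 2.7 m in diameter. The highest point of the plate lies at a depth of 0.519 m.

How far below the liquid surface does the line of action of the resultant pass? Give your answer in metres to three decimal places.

γ = 0.793 × 9.81 = 7.77933 kN/m³.
The centroid is at the centre, 1.35 m below the top of the plate, so the centroid depth is h_c = 0.519 + 1.35 = 1.869 m.
A = π(1.35)² = 5.72555 m².
Resultant F = γ·h_c·A = 7.77933 × 1.869 × 5.72555 = 83.247 kN.
I_c = πr⁴/4 = π × 1.35⁴/4 = 2.6087 m⁴.
Centre of pressure: y_p = y_c + I_c/(y_c·A) = 1.869 + 2.6087/(1.869 × 5.72555) = 1.869 + 0.24378 = 2.11278 m along the plane.

h_p = 2.113 m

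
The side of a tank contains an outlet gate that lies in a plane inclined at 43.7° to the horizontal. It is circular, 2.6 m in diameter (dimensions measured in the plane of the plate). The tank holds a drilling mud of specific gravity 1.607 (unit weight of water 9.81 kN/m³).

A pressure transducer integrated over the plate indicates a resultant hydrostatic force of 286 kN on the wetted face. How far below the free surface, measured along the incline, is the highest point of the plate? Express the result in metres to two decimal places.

y_top ≈ 3.65 m

γ = 1.607 × 9.81 = 15.76467 kN/m³.
A = π(1.3)² = 5.30929 m².
From F = γ·h_c·A, the centroid depth is h_c = 286/(15.76467 × 5.30929) = 3.417 m.
Let θ = 43.7° be the plate's angle to the horizontal; measure y along the incline from where the plane meets the free surface. Vertical depth h = y·sinθ with sinθ = 0.690882.
Along the incline, y_c = h_c/sinθ = 3.417/0.690882 = 4.94585 m.
The centroid is at the centre, 1.3 m below the top of the plate, so the highest point sits at y_top = 4.94585 − 1.3 = 3.64585 m along the incline.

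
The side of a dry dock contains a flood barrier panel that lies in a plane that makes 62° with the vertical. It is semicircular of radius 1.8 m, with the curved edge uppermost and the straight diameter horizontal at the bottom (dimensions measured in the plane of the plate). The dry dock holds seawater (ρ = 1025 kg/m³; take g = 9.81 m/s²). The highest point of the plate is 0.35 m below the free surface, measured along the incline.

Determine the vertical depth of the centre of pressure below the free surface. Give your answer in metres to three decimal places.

h_p = 0.727 m

γ = ρg = 1025 × 9.81 / 1000 = 10.05525 kN/m³.
The plate makes 62° with the vertical, i.e. θ = 90° − 62° = 28° to the horizontal. Measuring y along the incline from the free-surface line, vertical depth h = y·sinθ with sinθ = 0.469472.
The centroid lies 4r/(3π) = 0.763944 m above the diameter, so r − 4r/(3π) = 1.8 − 0.763944 = 1.03606 m below the topmost point, so y_c = 0.35 + 1.03606 = 1.38606 m and h_c = 1.38606 × 0.469472 = 0.650716 m.
A = πr²/2 = π × 1.8²/2 = 5.08938 m².
Resultant F = γ·h_c·A = 10.05525 × 0.650716 × 5.08938 = 33.3004 kN.
I_c = (π/8 − 8/(9π))·r⁴ = 0.109757 × 1.8⁴ = 1.15219 m⁴.
Centre of pressure: y_p = y_c + I_c/(y_c·A) = 1.38606 + 1.15219/(1.38606 × 5.08938) = 1.38606 + 0.163334 = 1.54939 m along the plane.
Vertically, h_p = y_p·sinθ = 1.54939 × 0.469472 = 0.727395 m.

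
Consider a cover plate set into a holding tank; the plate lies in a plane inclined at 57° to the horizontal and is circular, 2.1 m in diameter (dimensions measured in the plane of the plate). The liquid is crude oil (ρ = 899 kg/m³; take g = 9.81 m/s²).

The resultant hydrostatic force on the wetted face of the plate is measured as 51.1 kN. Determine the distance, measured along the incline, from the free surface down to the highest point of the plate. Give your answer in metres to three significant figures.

y_top ≈ 0.945 m

γ = ρg = 899 × 9.81 / 1000 = 8.81919 kN/m³.
A = π(1.05)² = 3.46361 m².
From F = γ·h_c·A, the centroid depth is h_c = 51.1/(8.81919 × 3.46361) = 1.67287 m.
Let θ = 57° be the plate's angle to the horizontal; measure y along the incline from where the plane meets the free surface. Vertical depth h = y·sinθ with sinθ = 0.838671.
Along the incline, y_c = h_c/sinθ = 1.67287/0.838671 = 1.99467 m.
The centroid is at the centre, 1.05 m below the top of the plate, so the highest point sits at y_top = 1.99467 − 1.05 = 0.94467 m along the incline.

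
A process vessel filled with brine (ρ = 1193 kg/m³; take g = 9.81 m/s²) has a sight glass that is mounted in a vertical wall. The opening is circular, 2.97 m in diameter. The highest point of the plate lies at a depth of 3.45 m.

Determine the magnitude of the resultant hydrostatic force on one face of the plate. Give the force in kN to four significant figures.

F ≈ 400.1 kN

γ = ρg = 1193 × 9.81 / 1000 = 11.70333 kN/m³.
The centroid is at the centre, 1.485 m below the top of the plate, so the centroid depth is h_c = 3.45 + 1.485 = 4.935 m.
A = π(1.485)² = 6.92792 m².
Resultant F = γ·h_c·A = 11.70333 × 4.935 × 6.92792 = 400.128 kN.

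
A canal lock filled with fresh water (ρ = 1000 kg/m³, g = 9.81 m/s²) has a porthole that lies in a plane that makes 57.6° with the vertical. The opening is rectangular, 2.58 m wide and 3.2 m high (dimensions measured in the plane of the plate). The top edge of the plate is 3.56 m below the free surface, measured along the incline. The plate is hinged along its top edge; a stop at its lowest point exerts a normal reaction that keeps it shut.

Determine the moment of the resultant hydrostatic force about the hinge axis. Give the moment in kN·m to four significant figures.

γ = ρg = 1000 × 9.81 = 9810 N/m³ = 9.81 kN/m³.
The plate makes 57.6° with the vertical, i.e. θ = 90° − 57.6° = 32.4° to the horizontal. Measuring y along the incline from the free-surface line, vertical depth h = y·sinθ with sinθ = 0.535827.
The centroid lies 3.2/2 = 1.6 m below the top edge, so y_c = 3.56 + 1.6 = 5.16 m and h_c = 5.16 × 0.535827 = 2.76487 m.
A = 2.58 × 3.2 = 8.256 m².
Resultant F = γ·h_c·A = 9.81 × 2.76487 × 8.256 = 223.931 kN.
I_c = b·h³/12 = 2.58 × 3.2³/12 = 7.04512 m⁴.
Centre of pressure: y_p = y_c + I_c/(y_c·A) = 5.16 + 7.04512/(5.16 × 8.256) = 5.16 + 0.165375 = 5.32538 m along the plane.
The resultant acts 1.6 + 0.165375 = 1.76538 m (along the plate) below the hinge at the top edge, so the moment about the hinge is M = F × 1.76538 = 223.931 × 1.76538 = 395.323 kN·m.

M ≈ 395.3 kN·m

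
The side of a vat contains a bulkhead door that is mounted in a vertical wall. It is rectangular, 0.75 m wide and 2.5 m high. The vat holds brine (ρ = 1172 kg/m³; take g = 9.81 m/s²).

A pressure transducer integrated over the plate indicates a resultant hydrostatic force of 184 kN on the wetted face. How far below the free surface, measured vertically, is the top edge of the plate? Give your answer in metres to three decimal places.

d_top ≈ 7.285 m

γ = ρg = 1172 × 9.81 / 1000 = 11.49732 kN/m³.
A = 0.75 × 2.5 = 1.875 m².
From F = γ·h_c·A, the centroid depth is h_c = 184/(11.49732 × 1.875) = 8.53532 m.
The centroid lies 2.5/2 = 1.25 m below the top edge, so the top edge sits at h_top = 8.53532 − 1.25 = 7.28532 m below the surface.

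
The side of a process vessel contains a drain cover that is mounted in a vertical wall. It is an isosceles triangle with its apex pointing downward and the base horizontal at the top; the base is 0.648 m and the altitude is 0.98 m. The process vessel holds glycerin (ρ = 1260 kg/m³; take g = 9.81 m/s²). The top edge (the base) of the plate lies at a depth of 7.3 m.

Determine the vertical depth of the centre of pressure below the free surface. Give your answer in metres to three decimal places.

h_p = 7.634 m

γ = ρg = 1260 × 9.81 / 1000 = 12.3606 kN/m³.
With the apex down, the centroid sits h/3 = 0.98/3 = 0.326667 m below the base (the top edge), so the centroid depth is h_c = 7.3 + 0.326667 = 7.62667 m.
A = ½ × 0.648 × 0.98 = 0.31752 m².
Resultant F = γ·h_c·A = 12.3606 × 7.62667 × 0.31752 = 29.9327 kN.
I_c = b·h³/36 = 0.648 × 0.98³/36 = 0.0169415 m⁴.
Centre of pressure: y_p = y_c + I_c/(y_c·A) = 7.62667 + 0.0169415/(7.62667 × 0.31752) = 7.62667 + 0.00699594 = 7.63367 m along the plane.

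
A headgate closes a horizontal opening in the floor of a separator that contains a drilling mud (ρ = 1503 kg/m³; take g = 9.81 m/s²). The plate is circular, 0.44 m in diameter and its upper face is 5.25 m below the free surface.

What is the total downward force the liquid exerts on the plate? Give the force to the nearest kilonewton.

γ = ρg = 1503 × 9.81 / 1000 = 14.74443 kN/m³.
The plate is horizontal, so pressure is uniform at p = γ·h = 14.74443 × 5.25 = 77.4083 kN/m².
A = π(0.22)² = 0.152053 m².
F = p·A = 77.4083 × 0.152053 = 11.7702 kN.

F ≈ 12 kN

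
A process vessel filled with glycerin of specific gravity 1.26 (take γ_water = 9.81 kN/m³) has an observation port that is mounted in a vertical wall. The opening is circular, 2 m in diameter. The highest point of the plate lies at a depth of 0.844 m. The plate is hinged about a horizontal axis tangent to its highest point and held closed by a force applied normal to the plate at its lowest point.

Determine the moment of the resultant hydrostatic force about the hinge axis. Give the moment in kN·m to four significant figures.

M ≈ 81.31 kN·m

γ = 1.26 × 9.81 = 12.3606 kN/m³.
The centroid is at the centre, 1 m below the top of the plate, so the centroid depth is h_c = 0.844 + 1 = 1.844 m.
A = π(1)² = 3.14159 m².
Resultant F = γ·h_c·A = 12.3606 × 1.844 × 3.14159 = 71.6061 kN.
I_c = πr⁴/4 = π × 1⁴/4 = 0.785398 m⁴.
Centre of pressure: y_p = y_c + I_c/(y_c·A) = 1.844 + 0.785398/(1.844 × 3.14159) = 1.844 + 0.135575 = 1.97958 m along the plane.
The resultant acts 1 + 0.135575 = 1.13558 m (along the plate) below the hinge at the top edge, so the moment about the hinge is M = F × 1.13558 = 71.6061 × 1.13558 = 81.3145 kN·m.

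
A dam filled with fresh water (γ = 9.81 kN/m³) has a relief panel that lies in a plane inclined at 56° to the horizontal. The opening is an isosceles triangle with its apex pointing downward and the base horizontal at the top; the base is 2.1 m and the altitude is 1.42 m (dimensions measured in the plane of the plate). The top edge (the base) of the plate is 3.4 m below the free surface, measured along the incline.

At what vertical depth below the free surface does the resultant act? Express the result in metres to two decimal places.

h_p = 3.24 m

γ = 9.81 kN/m³.
Let θ = 56° be the plate's angle to the horizontal; measure y along the incline from where the plane meets the free surface. Vertical depth h = y·sinθ with sinθ = 0.829038.
With the apex down, the centroid sits h/3 = 1.42/3 = 0.473333 m below the base (the top edge), so y_c = 3.4 + 0.473333 = 3.87333 m and h_c = 3.87333 × 0.829038 = 3.21114 m.
A = ½ × 2.1 × 1.42 = 1.491 m².
Resultant F = γ·h_c·A = 9.81 × 3.21114 × 1.491 = 46.9684 kN.
I_c = b·h³/36 = 2.1 × 1.42³/36 = 0.167025 m⁴.
Centre of pressure: y_p = y_c + I_c/(y_c·A) = 3.87333 + 0.167025/(3.87333 × 1.491) = 3.87333 + 0.0289214 = 3.90225 m along the plane.
Vertically, h_p = y_p·sinθ = 3.90225 × 0.829038 = 3.23511 m.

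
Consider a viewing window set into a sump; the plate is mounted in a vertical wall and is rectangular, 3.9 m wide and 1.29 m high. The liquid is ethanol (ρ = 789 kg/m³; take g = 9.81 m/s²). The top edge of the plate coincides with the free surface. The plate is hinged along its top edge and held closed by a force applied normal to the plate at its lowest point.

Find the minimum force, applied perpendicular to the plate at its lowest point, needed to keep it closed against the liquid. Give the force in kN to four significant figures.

P ≈ 16.74 kN

γ = ρg = 789 × 9.81 / 1000 = 7.74009 kN/m³.
The centroid lies 1.29/2 = 0.645 m below the top edge, so the centroid depth is h_c = 0.645 m.
A = 3.9 × 1.29 = 5.031 m².
Resultant F = γ·h_c·A = 7.74009 × 0.645 × 5.031 = 25.1166 kN.
I_c = b·h³/12 = 3.9 × 1.29³/12 = 0.697674 m⁴.
Centre of pressure: y_p = y_c + I_c/(y_c·A) = 0.645 + 0.697674/(0.645 × 5.031) = 0.645 + 0.215 = 0.86 m along the plane.
The resultant acts 0.645 + 0.215 = 0.86 m (along the plate) below the hinge at the top edge, so the moment about the hinge is M = F × 0.86 = 25.1166 × 0.86 = 21.6003 kN·m.
A normal force at the bottom, 1.29 m from the hinge, must supply this moment: P = 21.6003/1.29 = 16.7444 kN.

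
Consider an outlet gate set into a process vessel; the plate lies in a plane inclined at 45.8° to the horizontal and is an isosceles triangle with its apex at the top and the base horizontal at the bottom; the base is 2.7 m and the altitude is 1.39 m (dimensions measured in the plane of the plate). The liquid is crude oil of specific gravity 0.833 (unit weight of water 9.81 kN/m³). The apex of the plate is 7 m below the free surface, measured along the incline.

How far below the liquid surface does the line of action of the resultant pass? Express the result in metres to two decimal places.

h_p = 5.69 m

γ = 0.833 × 9.81 = 8.17173 kN/m³.
Let θ = 45.8° be the plate's angle to the horizontal; measure y along the incline from where the plane meets the free surface. Vertical depth h = y·sinθ with sinθ = 0.716911.
With the apex up, the centroid sits 2h/3 = 2 × 1.39/3 = 0.926667 m below the apex, so y_c = 7 + 0.926667 = 7.92667 m and h_c = 7.92667 × 0.716911 = 5.68272 m.
A = ½ × 2.7 × 1.39 = 1.8765 m².
Resultant F = γ·h_c·A = 8.17173 × 5.68272 × 1.8765 = 87.1403 kN.
I_c = b·h³/36 = 2.7 × 1.39³/36 = 0.201421 m⁴.
Centre of pressure: y_p = y_c + I_c/(y_c·A) = 7.92667 + 0.201421/(7.92667 × 1.8765) = 7.92667 + 0.0135415 = 7.94021 m along the plane.
Vertically, h_p = y_p·sinθ = 7.94021 × 0.716911 = 5.69242 m.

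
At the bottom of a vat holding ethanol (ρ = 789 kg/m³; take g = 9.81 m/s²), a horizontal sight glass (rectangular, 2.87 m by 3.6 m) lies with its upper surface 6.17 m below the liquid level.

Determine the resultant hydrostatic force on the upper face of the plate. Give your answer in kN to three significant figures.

γ = ρg = 789 × 9.81 / 1000 = 7.74009 kN/m³.
The plate is horizontal, so pressure is uniform at p = γ·h = 7.74009 × 6.17 = 47.7564 kN/m².
A = 2.87 × 3.6 = 10.332 m².
F = p·A = 47.7564 × 10.332 = 493.419 kN.

F ≈ 493 kN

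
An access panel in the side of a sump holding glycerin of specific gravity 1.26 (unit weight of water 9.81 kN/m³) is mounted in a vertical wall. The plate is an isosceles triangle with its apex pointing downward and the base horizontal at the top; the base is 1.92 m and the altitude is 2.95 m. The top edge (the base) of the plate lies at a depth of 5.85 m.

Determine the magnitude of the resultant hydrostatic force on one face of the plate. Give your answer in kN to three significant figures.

F ≈ 239 kN

γ = 1.26 × 9.81 = 12.3606 kN/m³.
With the apex down, the centroid sits h/3 = 2.95/3 = 0.983333 m below the base (the top edge), so the centroid depth is h_c = 5.85 + 0.983333 = 6.83333 m.
A = ½ × 1.92 × 2.95 = 2.832 m².
Resultant F = γ·h_c·A = 12.3606 × 6.83333 × 2.832 = 239.202 kN.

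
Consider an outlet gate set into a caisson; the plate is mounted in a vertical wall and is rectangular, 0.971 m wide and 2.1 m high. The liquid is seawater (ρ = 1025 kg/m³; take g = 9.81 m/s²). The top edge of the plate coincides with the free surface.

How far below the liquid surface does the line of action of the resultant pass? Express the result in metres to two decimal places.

γ = ρg = 1025 × 9.81 / 1000 = 10.05525 kN/m³.
The centroid lies 2.1/2 = 1.05 m below the top edge, so the centroid depth is h_c = 1.05 m.
A = 0.971 × 2.1 = 2.0391 m².
Resultant F = γ·h_c·A = 10.05525 × 1.05 × 2.0391 = 21.5288 kN.
I_c = b·h³/12 = 0.971 × 2.1³/12 = 0.749369 m⁴.
Centre of pressure: y_p = y_c + I_c/(y_c·A) = 1.05 + 0.749369/(1.05 × 2.0391) = 1.05 + 0.35 = 1.4 m along the plane.

h_p = 1.40 m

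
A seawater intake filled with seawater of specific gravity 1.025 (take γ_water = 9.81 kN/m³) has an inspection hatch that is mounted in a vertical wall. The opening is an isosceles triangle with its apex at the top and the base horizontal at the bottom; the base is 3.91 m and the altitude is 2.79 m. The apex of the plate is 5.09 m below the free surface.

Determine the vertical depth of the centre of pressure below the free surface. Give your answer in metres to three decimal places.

γ = 1.025 × 9.81 = 10.05525 kN/m³.
With the apex up, the centroid sits 2h/3 = 2 × 2.79/3 = 1.86 m below the apex, so the centroid depth is h_c = 5.09 + 1.86 = 6.95 m.
A = ½ × 3.91 × 2.79 = 5.45445 m².
Resultant F = γ·h_c·A = 10.05525 × 6.95 × 5.45445 = 381.179 kN.
I_c = b·h³/36 = 3.91 × 2.79³/36 = 2.35878 m⁴.
Centre of pressure: y_p = y_c + I_c/(y_c·A) = 6.95 + 2.35878/(6.95 × 5.45445) = 6.95 + 0.0622231 = 7.01222 m along the plane.

h_p = 7.012 m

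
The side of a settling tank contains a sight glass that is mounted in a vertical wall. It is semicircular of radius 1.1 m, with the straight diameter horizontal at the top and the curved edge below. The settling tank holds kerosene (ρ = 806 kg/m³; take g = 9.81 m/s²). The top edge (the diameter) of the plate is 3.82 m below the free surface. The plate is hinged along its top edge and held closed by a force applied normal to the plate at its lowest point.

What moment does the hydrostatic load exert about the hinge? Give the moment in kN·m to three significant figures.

γ = ρg = 806 × 9.81 / 1000 = 7.90686 kN/m³.
The centroid of a semicircle lies 4r/(3π) = 0.466854 m from the diameter, here below the top edge, so the centroid depth is h_c = 3.82 + 0.466854 = 4.28685 m.
A = πr²/2 = π × 1.1²/2 = 1.90066 m².
Resultant F = γ·h_c·A = 7.90686 × 4.28685 × 1.90066 = 64.4239 kN.
I_c = (π/8 − 8/(9π))·r⁴ = 0.109757 × 1.1⁴ = 0.160695 m⁴.
Centre of pressure: y_p = y_c + I_c/(y_c·A) = 4.28685 + 0.160695/(4.28685 × 1.90066) = 4.28685 + 0.0197224 = 4.30657 m along the plane.
The resultant acts 0.466854 + 0.0197224 = 0.486576 m (along the plate) below the hinge at the top edge, so the moment about the hinge is M = F × 0.486576 = 64.4239 × 0.486576 = 31.3471 kN·m.

M ≈ 31.3 kN·m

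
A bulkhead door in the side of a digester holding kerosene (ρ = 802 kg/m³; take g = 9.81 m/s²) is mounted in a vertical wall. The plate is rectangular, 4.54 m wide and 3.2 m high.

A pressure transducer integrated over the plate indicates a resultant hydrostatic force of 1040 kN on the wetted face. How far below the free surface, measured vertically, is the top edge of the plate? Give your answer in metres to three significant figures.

d_top ≈ 7.50 m

γ = ρg = 802 × 9.81 / 1000 = 7.86762 kN/m³.
A = 4.54 × 3.2 = 14.528 m².
From F = γ·h_c·A, the centroid depth is h_c = 1040/(7.86762 × 14.528) = 9.0988 m.
The centroid lies 3.2/2 = 1.6 m below the top edge, so the top edge sits at h_top = 9.0988 − 1.6 = 7.4988 m below the surface.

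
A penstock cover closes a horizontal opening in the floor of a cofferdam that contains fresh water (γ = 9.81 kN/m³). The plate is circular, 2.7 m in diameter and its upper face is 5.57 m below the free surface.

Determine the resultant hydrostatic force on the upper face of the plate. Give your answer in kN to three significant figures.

F ≈ 313 kN

γ = 9.81 kN/m³.
The plate is horizontal, so pressure is uniform at p = γ·h = 9.81 × 5.57 = 54.6417 kN/m².
A = π(1.35)² = 5.72555 m².
F = p·A = 54.6417 × 5.72555 = 312.854 kN.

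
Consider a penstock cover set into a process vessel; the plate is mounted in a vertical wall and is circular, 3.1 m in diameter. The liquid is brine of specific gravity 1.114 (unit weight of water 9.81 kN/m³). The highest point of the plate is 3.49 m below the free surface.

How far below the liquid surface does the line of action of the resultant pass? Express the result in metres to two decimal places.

γ = 1.114 × 9.81 = 10.92834 kN/m³.
The centroid is at the centre, 1.55 m below the top of the plate, so the centroid depth is h_c = 3.49 + 1.55 = 5.04 m.
A = π(1.55)² = 7.54768 m².
Resultant F = γ·h_c·A = 10.92834 × 5.04 × 7.54768 = 415.717 kN.
I_c = πr⁴/4 = π × 1.55⁴/4 = 4.53332 m⁴.
Centre of pressure: y_p = y_c + I_c/(y_c·A) = 5.04 + 4.53332/(5.04 × 7.54768) = 5.04 + 0.119171 = 5.15917 m along the plane.

h_p = 5.16 m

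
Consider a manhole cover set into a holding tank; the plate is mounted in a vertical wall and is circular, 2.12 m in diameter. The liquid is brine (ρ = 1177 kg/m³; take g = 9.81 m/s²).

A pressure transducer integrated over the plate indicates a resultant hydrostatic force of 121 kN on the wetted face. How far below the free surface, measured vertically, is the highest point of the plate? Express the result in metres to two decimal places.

d_top ≈ 1.91 m

γ = ρg = 1177 × 9.81 / 1000 = 11.54637 kN/m³.
A = π(1.06)² = 3.52989 m².
From F = γ·h_c·A, the centroid depth is h_c = 121/(11.54637 × 3.52989) = 2.96878 m.
The centroid is at the centre, 1.06 m below the top of the plate, so the highest point sits at h_top = 2.96878 − 1.06 = 1.90878 m below the surface.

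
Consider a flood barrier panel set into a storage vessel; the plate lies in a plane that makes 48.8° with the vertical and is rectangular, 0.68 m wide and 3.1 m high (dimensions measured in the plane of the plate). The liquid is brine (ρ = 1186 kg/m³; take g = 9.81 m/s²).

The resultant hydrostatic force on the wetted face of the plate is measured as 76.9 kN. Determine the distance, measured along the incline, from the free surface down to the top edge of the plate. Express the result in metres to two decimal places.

γ = ρg = 1186 × 9.81 / 1000 = 11.63466 kN/m³.
A = 0.68 × 3.1 = 2.108 m².
From F = γ·h_c·A, the centroid depth is h_c = 76.9/(11.63466 × 2.108) = 3.13547 m.
The plate makes 48.8° with the vertical, i.e. θ = 90° − 48.8° = 41.2° to the horizontal. Measuring y along the incline from the free-surface line, vertical depth h = y·sinθ with sinθ = 0.658689.
Along the incline, y_c = h_c/sinθ = 3.13547/0.658689 = 4.76017 m.
The centroid lies 3.1/2 = 1.55 m below the top edge, so the top edge sits at y_top = 4.76017 − 1.55 = 3.21017 m along the incline.

y_top ≈ 3.21 m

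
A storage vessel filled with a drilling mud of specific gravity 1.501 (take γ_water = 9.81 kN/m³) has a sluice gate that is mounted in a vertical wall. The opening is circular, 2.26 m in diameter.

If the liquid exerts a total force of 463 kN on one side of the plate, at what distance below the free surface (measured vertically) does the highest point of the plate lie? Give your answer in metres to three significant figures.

γ = 1.501 × 9.81 = 14.72481 kN/m³.
A = π(1.13)² = 4.0115 m².
From F = γ·h_c·A, the centroid depth is h_c = 463/(14.72481 × 4.0115) = 7.83835 m.
The centroid is at the centre, 1.13 m below the top of the plate, so the highest point sits at h_top = 7.83835 − 1.13 = 6.70835 m below the surface.

d_top ≈ 6.71 m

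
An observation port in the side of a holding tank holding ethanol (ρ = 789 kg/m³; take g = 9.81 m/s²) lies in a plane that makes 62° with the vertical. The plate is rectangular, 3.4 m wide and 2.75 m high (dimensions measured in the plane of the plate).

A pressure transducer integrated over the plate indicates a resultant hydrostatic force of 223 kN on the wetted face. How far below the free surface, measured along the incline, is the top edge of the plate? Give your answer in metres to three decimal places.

y_top ≈ 5.189 m

γ = ρg = 789 × 9.81 / 1000 = 7.74009 kN/m³.
A = 3.4 × 2.75 = 9.35 m².
From F = γ·h_c·A, the centroid depth is h_c = 223/(7.74009 × 9.35) = 3.08139 m.
The plate makes 62° with the vertical, i.e. θ = 90° − 62° = 28° to the horizontal. Measuring y along the incline from the free-surface line, vertical depth h = y·sinθ with sinθ = 0.469472.
Along the incline, y_c = h_c/sinθ = 3.08139/0.469472 = 6.56352 m.
The centroid lies 2.75/2 = 1.375 m below the top edge, so the top edge sits at y_top = 6.56352 − 1.375 = 5.18852 m along the incline.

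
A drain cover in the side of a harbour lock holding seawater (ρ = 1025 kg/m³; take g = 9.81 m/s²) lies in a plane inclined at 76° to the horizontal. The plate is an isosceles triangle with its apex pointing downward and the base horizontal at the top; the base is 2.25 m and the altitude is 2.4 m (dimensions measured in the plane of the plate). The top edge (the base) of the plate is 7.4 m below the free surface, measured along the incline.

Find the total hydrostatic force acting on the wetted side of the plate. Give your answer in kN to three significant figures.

γ = ρg = 1025 × 9.81 / 1000 = 10.05525 kN/m³.
Let θ = 76° be the plate's angle to the horizontal; measure y along the incline from where the plane meets the free surface. Vertical depth h = y·sinθ with sinθ = 0.970296.
With the apex down, the centroid sits h/3 = 2.4/3 = 0.8 m below the base (the top edge), so y_c = 7.4 + 0.8 = 8.2 m and h_c = 8.2 × 0.970296 = 7.95643 m.
A = ½ × 2.25 × 2.4 = 2.7 m².
Resultant F = γ·h_c·A = 10.05525 × 7.95643 × 2.7 = 216.011 kN.

F ≈ 216 kN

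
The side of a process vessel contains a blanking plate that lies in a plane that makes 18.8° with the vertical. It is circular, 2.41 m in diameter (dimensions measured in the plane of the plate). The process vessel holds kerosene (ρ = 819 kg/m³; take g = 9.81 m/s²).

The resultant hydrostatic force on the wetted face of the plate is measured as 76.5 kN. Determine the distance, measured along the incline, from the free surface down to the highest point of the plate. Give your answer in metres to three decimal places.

y_top ≈ 1.000 m

γ = ρg = 819 × 9.81 / 1000 = 8.03439 kN/m³.
A = π(1.205)² = 4.56167 m².
From F = γ·h_c·A, the centroid depth is h_c = 76.5/(8.03439 × 4.56167) = 2.0873 m.
The plate makes 18.8° with the vertical, i.e. θ = 90° − 18.8° = 71.2° to the horizontal. Measuring y along the incline from the free-surface line, vertical depth h = y·sinθ with sinθ = 0.946649.
Along the incline, y_c = h_c/sinθ = 2.0873/0.946649 = 2.20494 m.
The centroid is at the centre, 1.205 m below the top of the plate, so the highest point sits at y_top = 2.20494 − 1.205 = 0.99994 m along the incline.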